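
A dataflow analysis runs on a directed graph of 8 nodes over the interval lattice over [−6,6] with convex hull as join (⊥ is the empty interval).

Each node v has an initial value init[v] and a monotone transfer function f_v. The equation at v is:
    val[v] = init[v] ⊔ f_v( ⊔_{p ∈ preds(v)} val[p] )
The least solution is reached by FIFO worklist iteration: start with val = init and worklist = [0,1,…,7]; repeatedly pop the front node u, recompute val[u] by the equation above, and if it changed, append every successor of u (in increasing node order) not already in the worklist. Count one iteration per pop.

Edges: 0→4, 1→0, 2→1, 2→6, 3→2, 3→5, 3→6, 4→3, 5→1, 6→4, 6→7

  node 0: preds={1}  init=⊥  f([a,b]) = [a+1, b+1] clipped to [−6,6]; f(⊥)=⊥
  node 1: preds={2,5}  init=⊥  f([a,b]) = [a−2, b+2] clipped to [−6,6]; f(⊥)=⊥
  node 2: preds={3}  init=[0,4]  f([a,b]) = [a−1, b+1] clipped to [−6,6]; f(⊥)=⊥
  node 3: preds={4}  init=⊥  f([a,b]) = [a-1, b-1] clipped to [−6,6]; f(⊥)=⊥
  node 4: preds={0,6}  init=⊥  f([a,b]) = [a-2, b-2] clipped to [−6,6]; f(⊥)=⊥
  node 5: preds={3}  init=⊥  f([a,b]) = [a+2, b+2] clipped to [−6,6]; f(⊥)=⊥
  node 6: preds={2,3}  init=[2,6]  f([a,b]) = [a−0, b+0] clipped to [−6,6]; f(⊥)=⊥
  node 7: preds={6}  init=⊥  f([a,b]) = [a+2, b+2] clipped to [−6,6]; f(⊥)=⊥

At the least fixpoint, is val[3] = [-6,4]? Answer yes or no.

Iteration log — 38 steps:
  step 1. node 0  ⊔preds=⊥  new=⊥  stable
  step 2. node 1  ⊔preds=[0,4]  new=[-2,6]  old=⊥  +wl: 0
  step 3. node 2  ⊔preds=⊥  new=[0,4]  stable
  step 4. node 3  ⊔preds=⊥  new=⊥  stable
  step 5. node 4  ⊔preds=[2,6]  new=[0,4]  old=⊥  +wl: 3
  step 6. node 5  ⊔preds=⊥  new=⊥  stable
  step 7. node 6  ⊔preds=[0,4]  new=[0,6]  old=[2,6]  +wl: 4
  step 8. node 7  ⊔preds=[0,6]  new=[2,6]  old=⊥  +wl: 
  step 9. node 0  ⊔preds=[-2,6]  new=[-1,6]  old=⊥  +wl: 
  step 10. node 3  ⊔preds=[0,4]  new=[-1,3]  old=⊥  +wl: 2,5,6
  step 11. node 4  ⊔preds=[-1,6]  new=[-3,4]  old=[0,4]  +wl: 3
  step 12. node 2  ⊔preds=[-1,3]  new=[-2,4]  old=[0,4]  +wl: 1
  step 13. node 5  ⊔preds=[-1,3]  new=[1,5]  old=⊥  +wl: 
  step 14. node 6  ⊔preds=[-2,4]  new=[-2,6]  old=[0,6]  +wl: 4,7
  step 15. node 3  ⊔preds=[-3,4]  new=[-4,3]  old=[-1,3]  +wl: 2,5,6
  step 16. node 1  ⊔preds=[-2,5]  new=[-4,6]  old=[-2,6]  +wl: 0
  step 17. node 4  ⊔preds=[-2,6]  new=[-4,4]  old=[-3,4]  +wl: 3
  step 18. node 7  ⊔preds=[-2,6]  new=[0,6]  old=[2,6]  +wl: 
  step 19. node 2  ⊔preds=[-4,3]  new=[-5,4]  old=[-2,4]  +wl: 1
  step 20. node 5  ⊔preds=[-4,3]  new=[-2,5]  old=[1,5]  +wl: 
  step 21. node 6  ⊔preds=[-5,4]  new=[-5,6]  old=[-2,6]  +wl: 4,7
  step 22. node 0  ⊔preds=[-4,6]  new=[-3,6]  old=[-1,6]  +wl: 
  step 23. node 3  ⊔preds=[-4,4]  new=[-5,3]  old=[-4,3]  +wl: 2,5,6
  step 24. node 1  ⊔preds=[-5,5]  new=[-6,6]  old=[-4,6]  +wl: 0
  step 25. node 4  ⊔preds=[-5,6]  new=[-6,4]  old=[-4,4]  +wl: 3
  step 26. node 7  ⊔preds=[-5,6]  new=[-3,6]  old=[0,6]  +wl: 
  step 27. node 2  ⊔preds=[-5,3]  new=[-6,4]  old=[-5,4]  +wl: 1
  step 28. node 5  ⊔preds=[-5,3]  new=[-3,5]  old=[-2,5]  +wl: 
  step 29. node 6  ⊔preds=[-6,4]  new=[-6,6]  old=[-5,6]  +wl: 4,7
  step 30. node 0  ⊔preds=[-6,6]  new=[-5,6]  old=[-3,6]  +wl: 
  step 31. node 3  ⊔preds=[-6,4]  new=[-6,3]  old=[-5,3]  +wl: 2,5,6
  step 32. node 1  ⊔preds=[-6,5]  new=[-6,6]  stable
  step 33. node 4  ⊔preds=[-6,6]  new=[-6,4]  stable
  step 34. node 7  ⊔preds=[-6,6]  new=[-4,6]  old=[-3,6]  +wl: 
  step 35. node 2  ⊔preds=[-6,3]  new=[-6,4]  stable
  step 36. node 5  ⊔preds=[-6,3]  new=[-4,5]  old=[-3,5]  +wl: 1
  step 37. node 6  ⊔preds=[-6,4]  new=[-6,6]  stable
  step 38. node 1  ⊔preds=[-6,5]  new=[-6,6]  stable

Least fixpoint reached:
  node 0: [-5,6]
  node 1: [-6,6]
  node 2: [-6,4]
  node 3: [-6,3]
  node 4: [-6,4]
  node 5: [-4,5]
  node 6: [-6,6]
  node 7: [-4,6]

no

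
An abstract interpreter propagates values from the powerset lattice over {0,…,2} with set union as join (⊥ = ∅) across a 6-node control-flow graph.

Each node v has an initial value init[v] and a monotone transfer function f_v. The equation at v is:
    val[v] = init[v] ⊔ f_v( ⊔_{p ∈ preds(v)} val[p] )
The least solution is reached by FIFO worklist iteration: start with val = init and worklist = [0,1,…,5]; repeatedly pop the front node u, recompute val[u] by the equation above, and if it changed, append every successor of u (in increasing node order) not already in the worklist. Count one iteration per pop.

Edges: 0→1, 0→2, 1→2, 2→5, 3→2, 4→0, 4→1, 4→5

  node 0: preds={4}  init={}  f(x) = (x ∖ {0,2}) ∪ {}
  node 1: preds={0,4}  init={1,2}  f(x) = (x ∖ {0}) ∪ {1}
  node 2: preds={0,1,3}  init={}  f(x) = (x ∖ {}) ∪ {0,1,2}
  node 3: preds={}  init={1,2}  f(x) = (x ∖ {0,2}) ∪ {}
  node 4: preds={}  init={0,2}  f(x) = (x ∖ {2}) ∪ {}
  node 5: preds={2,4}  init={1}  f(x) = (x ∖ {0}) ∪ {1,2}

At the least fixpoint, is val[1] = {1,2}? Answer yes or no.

Worklist (6 pops):
  #1 pop 0: in={0,2} → {} (no change)
  #2 pop 1: in={0,2} → {1,2} (no change)
  #3 pop 2: in={1,2} → {0,1,2} (was {}); enqueue []
  #4 pop 3: in={} → {1,2} (no change)
  #5 pop 4: in={} → {0,2} (no change)
  #6 pop 5: in={0,1,2} → {1,2} (was {1}); enqueue []

Fixpoint:
  val[0] = {}
  val[1] = {1,2}
  val[2] = {0,1,2}
  val[3] = {1,2}
  val[4] = {0,2}
  val[5] = {1,2}

yes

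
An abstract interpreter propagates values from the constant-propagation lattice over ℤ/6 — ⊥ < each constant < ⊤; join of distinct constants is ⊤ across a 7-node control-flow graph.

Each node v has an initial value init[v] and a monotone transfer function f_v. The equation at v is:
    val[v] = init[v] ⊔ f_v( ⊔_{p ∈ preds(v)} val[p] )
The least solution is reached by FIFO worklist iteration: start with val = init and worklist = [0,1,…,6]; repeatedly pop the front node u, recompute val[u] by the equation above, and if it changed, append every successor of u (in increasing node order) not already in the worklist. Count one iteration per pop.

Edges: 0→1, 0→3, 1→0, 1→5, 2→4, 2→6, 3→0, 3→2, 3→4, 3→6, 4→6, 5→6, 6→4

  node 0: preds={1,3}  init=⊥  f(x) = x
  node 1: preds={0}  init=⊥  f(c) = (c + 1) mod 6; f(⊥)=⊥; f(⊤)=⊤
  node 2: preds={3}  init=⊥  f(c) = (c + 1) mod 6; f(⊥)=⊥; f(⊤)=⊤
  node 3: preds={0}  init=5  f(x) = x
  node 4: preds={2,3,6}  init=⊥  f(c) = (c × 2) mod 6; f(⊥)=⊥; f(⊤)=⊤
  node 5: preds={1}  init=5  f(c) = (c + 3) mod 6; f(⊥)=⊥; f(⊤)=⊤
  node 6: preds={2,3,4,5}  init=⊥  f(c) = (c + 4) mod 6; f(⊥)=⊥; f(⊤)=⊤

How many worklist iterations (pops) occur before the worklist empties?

Trace (16 dequeues):
  [1] u=0 | in 5 | out 5 | prev ⊥ | push {}
  [2] u=1 | in 5 | out 0 | prev ⊥ | push {0}
  [3] u=2 | in 5 | out 0 | prev ⊥ | push {}
  [4] u=3 | in 5 | out 5 | ==
  [5] u=4 | in ⊤ | out ⊤ | prev ⊥ | push {}
  [6] u=5 | in 0 | out ⊤ | prev 5 | push {}
  [7] u=6 | in ⊤ | out ⊤ | prev ⊥ | push {4}
  [8] u=0 | in ⊤ | out ⊤ | prev 5 | push {1,3}
  [9] u=4 | in ⊤ | out ⊤ | ==
  [10] u=1 | in ⊤ | out ⊤ | prev 0 | push {0,5}
  [11] u=3 | in ⊤ | out ⊤ | prev 5 | push {2,4,6}
  [12] u=0 | in ⊤ | out ⊤ | ==
  [13] u=5 | in ⊤ | out ⊤ | ==
  [14] u=2 | in ⊤ | out ⊤ | prev 0 | push {}
  [15] u=4 | in ⊤ | out ⊤ | ==
  [16] u=6 | in ⊤ | out ⊤ | ==

Converged values:
  [0] ⊤
  [1] ⊤
  [2] ⊤
  [3] ⊤
  [4] ⊤
  [5] ⊤
  [6] ⊤

16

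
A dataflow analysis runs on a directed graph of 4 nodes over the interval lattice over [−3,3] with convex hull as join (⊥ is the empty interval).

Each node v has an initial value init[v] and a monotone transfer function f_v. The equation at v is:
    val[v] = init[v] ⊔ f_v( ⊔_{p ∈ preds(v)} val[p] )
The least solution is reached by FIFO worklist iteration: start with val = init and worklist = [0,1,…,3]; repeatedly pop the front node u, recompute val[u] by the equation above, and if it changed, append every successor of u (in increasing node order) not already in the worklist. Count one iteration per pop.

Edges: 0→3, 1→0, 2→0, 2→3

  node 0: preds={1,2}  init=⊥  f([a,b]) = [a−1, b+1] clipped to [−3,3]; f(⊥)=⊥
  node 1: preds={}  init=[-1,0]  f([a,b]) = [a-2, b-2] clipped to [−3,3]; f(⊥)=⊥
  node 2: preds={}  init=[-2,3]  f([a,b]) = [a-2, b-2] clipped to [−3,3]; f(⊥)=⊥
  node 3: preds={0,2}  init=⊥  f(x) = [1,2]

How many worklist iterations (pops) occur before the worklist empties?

Trace (4 dequeues):
  [1] u=0 | in [-2,3] | out [-3,3] | prev ⊥ | push {}
  [2] u=1 | in ⊥ | out [-1,0] | ==
  [3] u=2 | in ⊥ | out [-2,3] | ==
  [4] u=3 | in [-3,3] | out [1,2] | prev ⊥ | push {}

Converged values:
  [0] [-3,3]
  [1] [-1,0]
  [2] [-2,3]
  [3] [1,2]

4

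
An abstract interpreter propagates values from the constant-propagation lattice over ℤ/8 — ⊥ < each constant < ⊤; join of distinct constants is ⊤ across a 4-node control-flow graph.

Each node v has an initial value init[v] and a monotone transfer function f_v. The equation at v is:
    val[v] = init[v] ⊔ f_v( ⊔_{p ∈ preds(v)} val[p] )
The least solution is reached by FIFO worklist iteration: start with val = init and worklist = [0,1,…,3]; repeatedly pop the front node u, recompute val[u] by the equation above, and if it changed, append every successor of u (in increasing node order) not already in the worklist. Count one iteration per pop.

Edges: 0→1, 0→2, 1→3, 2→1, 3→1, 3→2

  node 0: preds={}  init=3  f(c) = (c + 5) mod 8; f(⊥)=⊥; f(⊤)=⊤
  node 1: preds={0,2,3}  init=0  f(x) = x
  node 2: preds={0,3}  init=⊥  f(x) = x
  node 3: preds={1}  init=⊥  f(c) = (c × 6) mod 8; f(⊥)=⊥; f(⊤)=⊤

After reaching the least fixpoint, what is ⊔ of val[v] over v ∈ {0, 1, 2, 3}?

Worklist (7 pops):
  #1 pop 0: in=⊥ → 3 (no change)
  #2 pop 1: in=3 → ⊤ (was 0); enqueue []
  #3 pop 2: in=3 → 3 (was ⊥); enqueue [1]
  #4 pop 3: in=⊤ → ⊤ (was ⊥); enqueue [2]
  #5 pop 1: in=⊤ → ⊤ (no change)
  #6 pop 2: in=⊤ → ⊤ (was 3); enqueue [1]
  #7 pop 1: in=⊤ → ⊤ (no change)

Fixpoint:
  val[0] = 3
  val[1] = ⊤
  val[2] = ⊤
  val[3] = ⊤

⊤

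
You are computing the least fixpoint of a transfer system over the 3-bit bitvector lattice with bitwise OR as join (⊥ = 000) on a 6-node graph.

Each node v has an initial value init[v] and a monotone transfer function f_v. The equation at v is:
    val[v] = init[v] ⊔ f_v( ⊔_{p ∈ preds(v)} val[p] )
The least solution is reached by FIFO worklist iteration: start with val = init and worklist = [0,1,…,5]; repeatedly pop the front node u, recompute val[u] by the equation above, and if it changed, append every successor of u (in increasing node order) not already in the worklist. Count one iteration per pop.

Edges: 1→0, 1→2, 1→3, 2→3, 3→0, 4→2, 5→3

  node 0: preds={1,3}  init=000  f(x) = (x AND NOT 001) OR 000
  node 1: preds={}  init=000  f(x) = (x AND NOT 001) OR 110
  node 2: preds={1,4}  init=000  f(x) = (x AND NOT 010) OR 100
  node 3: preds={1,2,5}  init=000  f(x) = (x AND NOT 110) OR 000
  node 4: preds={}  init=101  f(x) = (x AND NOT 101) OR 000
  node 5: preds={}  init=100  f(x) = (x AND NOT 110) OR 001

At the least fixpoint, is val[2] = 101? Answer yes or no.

yes

Worklist (8 pops):
  #1 pop 0: in=000 → 000 (no change)
  #2 pop 1: in=000 → 110 (was 000); enqueue [0]
  #3 pop 2: in=111 → 101 (was 000); enqueue []
  #4 pop 3: in=111 → 001 (was 000); enqueue []
  #5 pop 4: in=000 → 101 (no change)
  #6 pop 5: in=000 → 101 (was 100); enqueue [3]
  #7 pop 0: in=111 → 110 (was 000); enqueue []
  #8 pop 3: in=111 → 001 (no change)

Fixpoint:
  val[0] = 110
  val[1] = 110
  val[2] = 101
  val[3] = 001
  val[4] = 101
  val[5] = 101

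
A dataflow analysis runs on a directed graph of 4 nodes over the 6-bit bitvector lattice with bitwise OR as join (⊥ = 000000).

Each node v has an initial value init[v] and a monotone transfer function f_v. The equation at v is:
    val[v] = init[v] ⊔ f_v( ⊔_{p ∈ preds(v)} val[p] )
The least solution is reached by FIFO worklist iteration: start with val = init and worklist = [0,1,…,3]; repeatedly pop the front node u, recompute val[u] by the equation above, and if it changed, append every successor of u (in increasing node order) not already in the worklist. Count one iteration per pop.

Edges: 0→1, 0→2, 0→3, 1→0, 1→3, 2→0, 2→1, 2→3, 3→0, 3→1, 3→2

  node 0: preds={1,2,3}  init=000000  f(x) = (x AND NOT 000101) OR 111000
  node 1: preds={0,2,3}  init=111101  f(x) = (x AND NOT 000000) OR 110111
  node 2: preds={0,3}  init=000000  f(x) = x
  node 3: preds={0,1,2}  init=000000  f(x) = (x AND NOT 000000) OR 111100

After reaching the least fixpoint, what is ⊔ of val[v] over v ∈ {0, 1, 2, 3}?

111111

Trace (10 dequeues):
  [1] u=0 | in 111101 | out 111000 | prev 000000 | push {}
  [2] u=1 | in 111000 | out 111111 | prev 111101 | push {0}
  [3] u=2 | in 111000 | out 111000 | prev 000000 | push {1}
  [4] u=3 | in 111111 | out 111111 | prev 000000 | push {2}
  [5] u=0 | in 111111 | out 111010 | prev 111000 | push {3}
  [6] u=1 | in 111111 | out 111111 | ==
  [7] u=2 | in 111111 | out 111111 | prev 111000 | push {0,1}
  [8] u=3 | in 111111 | out 111111 | ==
  [9] u=0 | in 111111 | out 111010 | ==
  [10] u=1 | in 111111 | out 111111 | ==

Converged values:
  [0] 111010
  [1] 111111
  [2] 111111
  [3] 111111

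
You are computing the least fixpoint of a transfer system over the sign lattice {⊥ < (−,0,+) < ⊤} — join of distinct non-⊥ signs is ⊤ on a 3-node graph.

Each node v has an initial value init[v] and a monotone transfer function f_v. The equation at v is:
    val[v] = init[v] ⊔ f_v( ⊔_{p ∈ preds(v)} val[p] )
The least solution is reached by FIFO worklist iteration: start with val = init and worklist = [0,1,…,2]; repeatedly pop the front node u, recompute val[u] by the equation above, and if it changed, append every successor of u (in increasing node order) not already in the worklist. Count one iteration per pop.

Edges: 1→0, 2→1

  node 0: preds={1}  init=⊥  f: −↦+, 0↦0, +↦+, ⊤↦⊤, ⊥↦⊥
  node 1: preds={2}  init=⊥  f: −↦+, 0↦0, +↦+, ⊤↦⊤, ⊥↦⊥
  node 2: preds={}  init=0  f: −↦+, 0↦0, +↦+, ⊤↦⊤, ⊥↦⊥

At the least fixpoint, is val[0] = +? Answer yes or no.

no

Trace (4 dequeues):
  [1] u=0 | in ⊥ | out ⊥ | ==
  [2] u=1 | in 0 | out 0 | prev ⊥ | push {0}
  [3] u=2 | in ⊥ | out 0 | ==
  [4] u=0 | in 0 | out 0 | prev ⊥ | push {}

Converged values:
  [0] 0
  [1] 0
  [2] 0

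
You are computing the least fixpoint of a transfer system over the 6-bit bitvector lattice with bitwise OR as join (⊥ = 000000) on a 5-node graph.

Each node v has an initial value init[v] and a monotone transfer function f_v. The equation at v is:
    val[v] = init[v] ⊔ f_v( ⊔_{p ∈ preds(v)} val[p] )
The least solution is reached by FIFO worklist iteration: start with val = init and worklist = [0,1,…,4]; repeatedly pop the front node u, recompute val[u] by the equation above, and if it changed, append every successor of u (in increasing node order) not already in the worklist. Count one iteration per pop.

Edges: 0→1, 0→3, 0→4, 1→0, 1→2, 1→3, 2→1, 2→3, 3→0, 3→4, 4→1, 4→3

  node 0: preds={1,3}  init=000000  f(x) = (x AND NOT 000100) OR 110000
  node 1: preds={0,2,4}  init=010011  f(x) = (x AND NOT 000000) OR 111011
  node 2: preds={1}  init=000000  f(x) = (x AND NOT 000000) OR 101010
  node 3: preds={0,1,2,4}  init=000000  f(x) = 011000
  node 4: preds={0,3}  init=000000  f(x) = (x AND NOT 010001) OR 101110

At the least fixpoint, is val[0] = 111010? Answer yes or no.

no

Worklist (13 pops):
  #1 pop 0: in=010011 → 110011 (was 000000); enqueue []
  #2 pop 1: in=110011 → 111011 (was 010011); enqueue [0]
  #3 pop 2: in=111011 → 111011 (was 000000); enqueue [1]
  #4 pop 3: in=111011 → 011000 (was 000000); enqueue []
  #5 pop 4: in=111011 → 101110 (was 000000); enqueue [3]
  #6 pop 0: in=111011 → 111011 (was 110011); enqueue [4]
  #7 pop 1: in=111111 → 111111 (was 111011); enqueue [0,2]
  #8 pop 3: in=111111 → 011000 (no change)
  #9 pop 4: in=111011 → 101110 (no change)
  #10 pop 0: in=111111 → 111011 (no change)
  #11 pop 2: in=111111 → 111111 (was 111011); enqueue [1,3]
  #12 pop 1: in=111111 → 111111 (no change)
  #13 pop 3: in=111111 → 011000 (no change)

Fixpoint:
  val[0] = 111011
  val[1] = 111111
  val[2] = 111111
  val[3] = 011000
  val[4] = 101110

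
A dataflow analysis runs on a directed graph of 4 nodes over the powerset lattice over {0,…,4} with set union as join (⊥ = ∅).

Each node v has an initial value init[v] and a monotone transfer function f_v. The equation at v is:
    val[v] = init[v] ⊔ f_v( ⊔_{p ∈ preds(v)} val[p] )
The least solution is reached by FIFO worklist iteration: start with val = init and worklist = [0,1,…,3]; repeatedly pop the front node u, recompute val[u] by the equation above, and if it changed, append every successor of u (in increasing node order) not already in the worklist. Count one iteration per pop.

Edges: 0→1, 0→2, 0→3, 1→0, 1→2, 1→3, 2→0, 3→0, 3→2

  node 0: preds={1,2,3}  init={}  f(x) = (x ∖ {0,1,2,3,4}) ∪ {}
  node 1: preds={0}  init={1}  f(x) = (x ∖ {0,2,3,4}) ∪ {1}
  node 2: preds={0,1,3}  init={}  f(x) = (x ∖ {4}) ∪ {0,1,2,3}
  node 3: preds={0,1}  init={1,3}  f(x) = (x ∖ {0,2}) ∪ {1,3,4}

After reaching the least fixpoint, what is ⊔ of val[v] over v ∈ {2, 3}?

Iteration log — 6 steps:
  step 1. node 0  ⊔preds={1,3}  new={}  stable
  step 2. node 1  ⊔preds={}  new={1}  stable
  step 3. node 2  ⊔preds={1,3}  new={0,1,2,3}  old={}  +wl: 0
  step 4. node 3  ⊔preds={1}  new={1,3,4}  old={1,3}  +wl: 2
  step 5. node 0  ⊔preds={0,1,2,3,4}  new={}  stable
  step 6. node 2  ⊔preds={1,3,4}  new={0,1,2,3}  stable

Least fixpoint reached:
  node 0: {}
  node 1: {1}
  node 2: {0,1,2,3}
  node 3: {1,3,4}

{0,1,2,3,4}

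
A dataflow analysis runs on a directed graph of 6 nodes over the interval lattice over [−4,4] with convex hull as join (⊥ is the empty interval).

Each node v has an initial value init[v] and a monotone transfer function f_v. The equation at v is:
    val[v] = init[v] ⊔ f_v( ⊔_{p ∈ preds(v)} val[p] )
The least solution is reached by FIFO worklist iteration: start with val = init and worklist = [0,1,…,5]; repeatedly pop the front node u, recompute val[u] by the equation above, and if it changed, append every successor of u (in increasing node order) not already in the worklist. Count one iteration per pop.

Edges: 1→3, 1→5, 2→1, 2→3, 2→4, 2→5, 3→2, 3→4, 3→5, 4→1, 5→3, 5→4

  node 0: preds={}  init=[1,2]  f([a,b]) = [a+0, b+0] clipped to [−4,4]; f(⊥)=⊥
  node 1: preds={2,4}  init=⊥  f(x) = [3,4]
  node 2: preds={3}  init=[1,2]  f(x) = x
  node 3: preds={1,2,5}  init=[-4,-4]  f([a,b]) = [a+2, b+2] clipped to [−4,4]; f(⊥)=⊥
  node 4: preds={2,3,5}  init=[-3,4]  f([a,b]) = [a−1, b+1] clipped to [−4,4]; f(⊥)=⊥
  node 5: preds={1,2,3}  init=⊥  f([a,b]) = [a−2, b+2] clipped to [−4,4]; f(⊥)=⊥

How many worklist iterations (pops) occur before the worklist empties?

12

Iteration log — 12 steps:
  step 1. node 0  ⊔preds=⊥  new=[1,2]  stable
  step 2. node 1  ⊔preds=[-3,4]  new=[3,4]  old=⊥  +wl: 
  step 3. node 2  ⊔preds=[-4,-4]  new=[-4,2]  old=[1,2]  +wl: 1
  step 4. node 3  ⊔preds=[-4,4]  new=[-4,4]  old=[-4,-4]  +wl: 2
  step 5. node 4  ⊔preds=[-4,4]  new=[-4,4]  old=[-3,4]  +wl: 
  step 6. node 5  ⊔preds=[-4,4]  new=[-4,4]  old=⊥  +wl: 3,4
  step 7. node 1  ⊔preds=[-4,4]  new=[3,4]  stable
  step 8. node 2  ⊔preds=[-4,4]  new=[-4,4]  old=[-4,2]  +wl: 1,5
  step 9. node 3  ⊔preds=[-4,4]  new=[-4,4]  stable
  step 10. node 4  ⊔preds=[-4,4]  new=[-4,4]  stable
  step 11. node 1  ⊔preds=[-4,4]  new=[3,4]  stable
  step 12. node 5  ⊔preds=[-4,4]  new=[-4,4]  stable

Least fixpoint reached:
  node 0: [1,2]
  node 1: [3,4]
  node 2: [-4,4]
  node 3: [-4,4]
  node 4: [-4,4]
  node 5: [-4,4]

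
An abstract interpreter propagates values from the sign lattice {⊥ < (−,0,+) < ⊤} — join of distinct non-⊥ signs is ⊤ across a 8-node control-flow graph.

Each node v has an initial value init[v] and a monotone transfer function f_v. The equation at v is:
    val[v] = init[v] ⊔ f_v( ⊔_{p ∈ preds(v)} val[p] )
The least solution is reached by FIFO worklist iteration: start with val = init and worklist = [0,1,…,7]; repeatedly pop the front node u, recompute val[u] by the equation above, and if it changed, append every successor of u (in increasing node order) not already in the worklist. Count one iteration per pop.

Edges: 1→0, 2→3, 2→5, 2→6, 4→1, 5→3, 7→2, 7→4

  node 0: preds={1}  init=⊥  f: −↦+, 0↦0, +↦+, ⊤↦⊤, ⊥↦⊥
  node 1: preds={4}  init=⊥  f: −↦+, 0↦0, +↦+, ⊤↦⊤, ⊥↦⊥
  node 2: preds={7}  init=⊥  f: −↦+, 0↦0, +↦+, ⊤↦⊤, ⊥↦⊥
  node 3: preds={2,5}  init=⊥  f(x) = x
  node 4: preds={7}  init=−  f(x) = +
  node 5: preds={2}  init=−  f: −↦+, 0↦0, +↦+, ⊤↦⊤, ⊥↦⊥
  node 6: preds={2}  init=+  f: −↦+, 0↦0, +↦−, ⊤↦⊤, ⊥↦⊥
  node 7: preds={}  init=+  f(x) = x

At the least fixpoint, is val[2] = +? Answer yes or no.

yes

Trace (12 dequeues):
  [1] u=0 | in ⊥ | out ⊥ | ==
  [2] u=1 | in − | out + | prev ⊥ | push {0}
  [3] u=2 | in + | out + | prev ⊥ | push {}
  [4] u=3 | in ⊤ | out ⊤ | prev ⊥ | push {}
  [5] u=4 | in + | out ⊤ | prev − | push {1}
  [6] u=5 | in + | out ⊤ | prev − | push {3}
  [7] u=6 | in + | out ⊤ | prev + | push {}
  [8] u=7 | in ⊥ | out + | ==
  [9] u=0 | in + | out + | prev ⊥ | push {}
  [10] u=1 | in ⊤ | out ⊤ | prev + | push {0}
  [11] u=3 | in ⊤ | out ⊤ | ==
  [12] u=0 | in ⊤ | out ⊤ | prev + | push {}

Converged values:
  [0] ⊤
  [1] ⊤
  [2] +
  [3] ⊤
  [4] ⊤
  [5] ⊤
  [6] ⊤
  [7] +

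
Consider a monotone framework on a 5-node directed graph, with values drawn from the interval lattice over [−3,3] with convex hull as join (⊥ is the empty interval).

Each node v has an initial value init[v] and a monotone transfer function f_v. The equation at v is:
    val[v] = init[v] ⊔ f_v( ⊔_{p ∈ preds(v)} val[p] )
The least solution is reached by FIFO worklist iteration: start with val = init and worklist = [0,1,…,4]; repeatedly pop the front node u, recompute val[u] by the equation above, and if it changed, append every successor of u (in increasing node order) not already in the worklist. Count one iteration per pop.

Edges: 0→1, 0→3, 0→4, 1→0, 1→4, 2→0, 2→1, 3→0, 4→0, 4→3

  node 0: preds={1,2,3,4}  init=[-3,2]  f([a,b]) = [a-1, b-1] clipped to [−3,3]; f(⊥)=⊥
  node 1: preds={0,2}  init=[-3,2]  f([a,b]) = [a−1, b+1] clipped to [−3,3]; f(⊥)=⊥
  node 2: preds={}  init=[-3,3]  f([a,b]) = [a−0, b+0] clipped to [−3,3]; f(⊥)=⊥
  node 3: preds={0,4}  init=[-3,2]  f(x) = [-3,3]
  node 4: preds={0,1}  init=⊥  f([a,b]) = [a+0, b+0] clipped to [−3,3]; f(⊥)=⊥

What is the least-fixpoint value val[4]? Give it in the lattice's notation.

Iteration log — 7 steps:
  step 1. node 0  ⊔preds=[-3,3]  new=[-3,2]  stable
  step 2. node 1  ⊔preds=[-3,3]  new=[-3,3]  old=[-3,2]  +wl: 0
  step 3. node 2  ⊔preds=⊥  new=[-3,3]  stable
  step 4. node 3  ⊔preds=[-3,2]  new=[-3,3]  old=[-3,2]  +wl: 
  step 5. node 4  ⊔preds=[-3,3]  new=[-3,3]  old=⊥  +wl: 3
  step 6. node 0  ⊔preds=[-3,3]  new=[-3,2]  stable
  step 7. node 3  ⊔preds=[-3,3]  new=[-3,3]  stable

Least fixpoint reached:
  node 0: [-3,2]
  node 1: [-3,3]
  node 2: [-3,3]
  node 3: [-3,3]
  node 4: [-3,3]

[-3,3]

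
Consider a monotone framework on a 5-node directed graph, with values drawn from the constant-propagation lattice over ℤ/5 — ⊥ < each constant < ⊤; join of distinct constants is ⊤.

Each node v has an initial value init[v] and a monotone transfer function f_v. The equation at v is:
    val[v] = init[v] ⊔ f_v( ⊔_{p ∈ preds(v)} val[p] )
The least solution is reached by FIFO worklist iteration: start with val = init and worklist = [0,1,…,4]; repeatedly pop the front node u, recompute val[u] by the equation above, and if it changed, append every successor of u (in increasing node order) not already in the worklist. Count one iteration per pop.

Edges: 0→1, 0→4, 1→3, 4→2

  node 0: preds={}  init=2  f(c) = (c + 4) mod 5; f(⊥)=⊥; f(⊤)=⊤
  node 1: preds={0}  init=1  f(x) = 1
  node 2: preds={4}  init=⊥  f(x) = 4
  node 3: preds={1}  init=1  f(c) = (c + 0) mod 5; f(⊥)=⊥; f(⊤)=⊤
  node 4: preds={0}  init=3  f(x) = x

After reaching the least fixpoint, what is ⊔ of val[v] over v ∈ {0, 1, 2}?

Trace (6 dequeues):
  [1] u=0 | in ⊥ | out 2 | ==
  [2] u=1 | in 2 | out 1 | ==
  [3] u=2 | in 3 | out 4 | prev ⊥ | push {}
  [4] u=3 | in 1 | out 1 | ==
  [5] u=4 | in 2 | out ⊤ | prev 3 | push {2}
  [6] u=2 | in ⊤ | out 4 | ==

Converged values:
  [0] 2
  [1] 1
  [2] 4
  [3] 1
  [4] ⊤

⊤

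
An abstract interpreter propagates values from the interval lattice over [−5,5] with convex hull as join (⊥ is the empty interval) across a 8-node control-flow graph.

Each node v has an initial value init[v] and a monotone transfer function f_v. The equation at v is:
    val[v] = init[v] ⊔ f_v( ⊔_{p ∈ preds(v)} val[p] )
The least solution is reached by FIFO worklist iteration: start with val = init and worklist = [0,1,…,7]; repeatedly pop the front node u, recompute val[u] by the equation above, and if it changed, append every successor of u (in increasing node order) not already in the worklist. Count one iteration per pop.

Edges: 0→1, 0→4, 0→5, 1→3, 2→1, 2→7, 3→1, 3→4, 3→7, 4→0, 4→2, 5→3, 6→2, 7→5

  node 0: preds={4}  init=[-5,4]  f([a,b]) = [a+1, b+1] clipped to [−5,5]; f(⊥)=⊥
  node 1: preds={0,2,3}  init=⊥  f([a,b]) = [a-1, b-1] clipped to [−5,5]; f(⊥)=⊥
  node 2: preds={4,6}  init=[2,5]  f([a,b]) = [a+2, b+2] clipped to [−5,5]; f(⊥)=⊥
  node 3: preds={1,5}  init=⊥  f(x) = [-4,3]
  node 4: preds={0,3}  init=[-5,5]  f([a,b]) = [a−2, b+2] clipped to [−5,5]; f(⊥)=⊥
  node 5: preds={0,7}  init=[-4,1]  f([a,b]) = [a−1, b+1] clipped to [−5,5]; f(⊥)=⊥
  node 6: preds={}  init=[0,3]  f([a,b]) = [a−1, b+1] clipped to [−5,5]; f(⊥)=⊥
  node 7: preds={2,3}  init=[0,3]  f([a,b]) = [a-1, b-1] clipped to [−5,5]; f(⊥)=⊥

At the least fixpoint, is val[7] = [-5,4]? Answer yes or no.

Iteration log — 11 steps:
  step 1. node 0  ⊔preds=[-5,5]  new=[-5,5]  old=[-5,4]  +wl: 
  step 2. node 1  ⊔preds=[-5,5]  new=[-5,4]  old=⊥  +wl: 
  step 3. node 2  ⊔preds=[-5,5]  new=[-3,5]  old=[2,5]  +wl: 1
  step 4. node 3  ⊔preds=[-5,4]  new=[-4,3]  old=⊥  +wl: 
  step 5. node 4  ⊔preds=[-5,5]  new=[-5,5]  stable
  step 6. node 5  ⊔preds=[-5,5]  new=[-5,5]  old=[-4,1]  +wl: 3
  step 7. node 6  ⊔preds=⊥  new=[0,3]  stable
  step 8. node 7  ⊔preds=[-4,5]  new=[-5,4]  old=[0,3]  +wl: 5
  step 9. node 1  ⊔preds=[-5,5]  new=[-5,4]  stable
  step 10. node 3  ⊔preds=[-5,5]  new=[-4,3]  stable
  step 11. node 5  ⊔preds=[-5,5]  new=[-5,5]  stable

Least fixpoint reached:
  node 0: [-5,5]
  node 1: [-5,4]
  node 2: [-3,5]
  node 3: [-4,3]
  node 4: [-5,5]
  node 5: [-5,5]
  node 6: [0,3]
  node 7: [-5,4]

yes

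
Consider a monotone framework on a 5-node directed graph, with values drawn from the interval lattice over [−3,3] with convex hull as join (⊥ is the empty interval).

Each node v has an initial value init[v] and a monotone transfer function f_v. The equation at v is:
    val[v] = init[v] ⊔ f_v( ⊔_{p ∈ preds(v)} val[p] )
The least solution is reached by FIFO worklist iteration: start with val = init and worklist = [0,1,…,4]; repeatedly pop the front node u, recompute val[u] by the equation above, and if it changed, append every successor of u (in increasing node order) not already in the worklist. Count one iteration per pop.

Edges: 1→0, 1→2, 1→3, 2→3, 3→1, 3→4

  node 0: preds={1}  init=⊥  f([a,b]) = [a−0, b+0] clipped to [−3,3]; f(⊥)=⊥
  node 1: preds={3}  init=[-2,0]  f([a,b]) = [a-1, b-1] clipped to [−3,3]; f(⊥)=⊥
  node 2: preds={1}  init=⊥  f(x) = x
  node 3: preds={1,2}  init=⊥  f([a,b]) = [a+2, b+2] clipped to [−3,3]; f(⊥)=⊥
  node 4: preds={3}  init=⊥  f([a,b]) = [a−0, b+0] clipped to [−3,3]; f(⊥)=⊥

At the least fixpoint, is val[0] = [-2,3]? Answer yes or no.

no

Worklist (14 pops):
  #1 pop 0: in=[-2,0] → [-2,0] (was ⊥); enqueue []
  #2 pop 1: in=⊥ → [-2,0] (no change)
  #3 pop 2: in=[-2,0] → [-2,0] (was ⊥); enqueue []
  #4 pop 3: in=[-2,0] → [0,2] (was ⊥); enqueue [1]
  #5 pop 4: in=[0,2] → [0,2] (was ⊥); enqueue []
  #6 pop 1: in=[0,2] → [-2,1] (was [-2,0]); enqueue [0,2,3]
  #7 pop 0: in=[-2,1] → [-2,1] (was [-2,0]); enqueue []
  #8 pop 2: in=[-2,1] → [-2,1] (was [-2,0]); enqueue []
  #9 pop 3: in=[-2,1] → [0,3] (was [0,2]); enqueue [1,4]
  #10 pop 1: in=[0,3] → [-2,2] (was [-2,1]); enqueue [0,2,3]
  #11 pop 4: in=[0,3] → [0,3] (was [0,2]); enqueue []
  #12 pop 0: in=[-2,2] → [-2,2] (was [-2,1]); enqueue []
  #13 pop 2: in=[-2,2] → [-2,2] (was [-2,1]); enqueue []
  #14 pop 3: in=[-2,2] → [0,3] (no change)

Fixpoint:
  val[0] = [-2,2]
  val[1] = [-2,2]
  val[2] = [-2,2]
  val[3] = [0,3]
  val[4] = [0,3]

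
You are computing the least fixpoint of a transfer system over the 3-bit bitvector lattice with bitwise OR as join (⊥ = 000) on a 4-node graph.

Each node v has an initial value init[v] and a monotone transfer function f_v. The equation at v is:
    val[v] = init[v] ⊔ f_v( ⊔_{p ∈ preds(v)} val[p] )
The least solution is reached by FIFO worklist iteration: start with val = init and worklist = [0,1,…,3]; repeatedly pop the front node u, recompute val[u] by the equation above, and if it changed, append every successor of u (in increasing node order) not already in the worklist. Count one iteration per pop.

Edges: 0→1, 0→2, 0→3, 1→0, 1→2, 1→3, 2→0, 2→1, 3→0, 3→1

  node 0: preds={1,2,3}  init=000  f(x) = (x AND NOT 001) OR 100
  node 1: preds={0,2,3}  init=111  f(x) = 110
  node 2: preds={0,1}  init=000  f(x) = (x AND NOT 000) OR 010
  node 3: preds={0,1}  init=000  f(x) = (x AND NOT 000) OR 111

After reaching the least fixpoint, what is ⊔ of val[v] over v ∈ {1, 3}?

111

Trace (6 dequeues):
  [1] u=0 | in 111 | out 110 | prev 000 | push {}
  [2] u=1 | in 110 | out 111 | ==
  [3] u=2 | in 111 | out 111 | prev 000 | push {0,1}
  [4] u=3 | in 111 | out 111 | prev 000 | push {}
  [5] u=0 | in 111 | out 110 | ==
  [6] u=1 | in 111 | out 111 | ==

Converged values:
  [0] 110
  [1] 111
  [2] 111
  [3] 111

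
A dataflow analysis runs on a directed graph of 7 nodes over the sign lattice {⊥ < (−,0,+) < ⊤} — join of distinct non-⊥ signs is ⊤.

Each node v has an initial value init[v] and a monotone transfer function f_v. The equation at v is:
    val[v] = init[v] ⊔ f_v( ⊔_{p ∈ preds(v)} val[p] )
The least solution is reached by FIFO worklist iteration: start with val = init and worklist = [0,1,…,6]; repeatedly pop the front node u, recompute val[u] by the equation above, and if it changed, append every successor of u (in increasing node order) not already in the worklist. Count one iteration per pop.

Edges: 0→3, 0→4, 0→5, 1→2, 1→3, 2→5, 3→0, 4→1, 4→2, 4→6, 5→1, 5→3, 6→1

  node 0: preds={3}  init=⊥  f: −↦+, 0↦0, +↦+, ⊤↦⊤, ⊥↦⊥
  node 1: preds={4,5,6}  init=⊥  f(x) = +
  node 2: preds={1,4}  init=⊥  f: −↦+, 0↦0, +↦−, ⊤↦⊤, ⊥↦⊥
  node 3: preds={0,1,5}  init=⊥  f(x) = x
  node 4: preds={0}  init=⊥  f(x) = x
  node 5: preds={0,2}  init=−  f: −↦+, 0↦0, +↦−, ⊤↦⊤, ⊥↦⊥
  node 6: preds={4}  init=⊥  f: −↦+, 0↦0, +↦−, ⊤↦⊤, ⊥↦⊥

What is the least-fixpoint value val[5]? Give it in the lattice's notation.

⊤

Trace (17 dequeues):
  [1] u=0 | in ⊥ | out ⊥ | ==
  [2] u=1 | in − | out + | prev ⊥ | push {}
  [3] u=2 | in + | out − | prev ⊥ | push {}
  [4] u=3 | in ⊤ | out ⊤ | prev ⊥ | push {0}
  [5] u=4 | in ⊥ | out ⊥ | ==
  [6] u=5 | in − | out ⊤ | prev − | push {1,3}
  [7] u=6 | in ⊥ | out ⊥ | ==
  [8] u=0 | in ⊤ | out ⊤ | prev ⊥ | push {4,5}
  [9] u=1 | in ⊤ | out + | ==
  [10] u=3 | in ⊤ | out ⊤ | ==
  [11] u=4 | in ⊤ | out ⊤ | prev ⊥ | push {1,2,6}
  [12] u=5 | in ⊤ | out ⊤ | ==
  [13] u=1 | in ⊤ | out + | ==
  [14] u=2 | in ⊤ | out ⊤ | prev − | push {5}
  [15] u=6 | in ⊤ | out ⊤ | prev ⊥ | push {1}
  [16] u=5 | in ⊤ | out ⊤ | ==
  [17] u=1 | in ⊤ | out + | ==

Converged values:
  [0] ⊤
  [1] +
  [2] ⊤
  [3] ⊤
  [4] ⊤
  [5] ⊤
  [6] ⊤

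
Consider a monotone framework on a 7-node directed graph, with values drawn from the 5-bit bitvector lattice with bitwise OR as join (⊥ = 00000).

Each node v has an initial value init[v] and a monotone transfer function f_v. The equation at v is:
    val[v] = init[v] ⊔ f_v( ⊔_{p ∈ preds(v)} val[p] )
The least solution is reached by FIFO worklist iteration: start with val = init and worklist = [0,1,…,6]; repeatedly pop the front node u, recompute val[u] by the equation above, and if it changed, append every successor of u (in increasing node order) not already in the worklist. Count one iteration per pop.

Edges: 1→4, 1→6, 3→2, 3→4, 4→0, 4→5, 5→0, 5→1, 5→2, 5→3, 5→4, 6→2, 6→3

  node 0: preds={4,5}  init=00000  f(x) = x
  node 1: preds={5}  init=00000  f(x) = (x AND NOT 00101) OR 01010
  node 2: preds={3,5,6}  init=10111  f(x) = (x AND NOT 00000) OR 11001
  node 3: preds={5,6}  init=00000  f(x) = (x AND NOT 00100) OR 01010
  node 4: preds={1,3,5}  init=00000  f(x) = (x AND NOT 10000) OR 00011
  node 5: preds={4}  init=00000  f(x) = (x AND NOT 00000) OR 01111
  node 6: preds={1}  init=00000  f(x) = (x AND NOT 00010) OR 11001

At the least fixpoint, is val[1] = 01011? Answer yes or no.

Iteration log — 15 steps:
  step 1. node 0  ⊔preds=00000  new=00000  stable
  step 2. node 1  ⊔preds=00000  new=01010  old=00000  +wl: 
  step 3. node 2  ⊔preds=00000  new=11111  old=10111  +wl: 
  step 4. node 3  ⊔preds=00000  new=01010  old=00000  +wl: 2
  step 5. node 4  ⊔preds=01010  new=01011  old=00000  +wl: 0
  step 6. node 5  ⊔preds=01011  new=01111  old=00000  +wl: 1,3,4
  step 7. node 6  ⊔preds=01010  new=11001  old=00000  +wl: 
  step 8. node 2  ⊔preds=11111  new=11111  stable
  step 9. node 0  ⊔preds=01111  new=01111  old=00000  +wl: 
  step 10. node 1  ⊔preds=01111  new=01010  stable
  step 11. node 3  ⊔preds=11111  new=11011  old=01010  +wl: 2
  step 12. node 4  ⊔preds=11111  new=01111  old=01011  +wl: 0,5
  step 13. node 2  ⊔preds=11111  new=11111  stable
  step 14. node 0  ⊔preds=01111  new=01111  stable
  step 15. node 5  ⊔preds=01111  new=01111  stable

Least fixpoint reached:
  node 0: 01111
  node 1: 01010
  node 2: 11111
  node 3: 11011
  node 4: 01111
  node 5: 01111
  node 6: 11001

no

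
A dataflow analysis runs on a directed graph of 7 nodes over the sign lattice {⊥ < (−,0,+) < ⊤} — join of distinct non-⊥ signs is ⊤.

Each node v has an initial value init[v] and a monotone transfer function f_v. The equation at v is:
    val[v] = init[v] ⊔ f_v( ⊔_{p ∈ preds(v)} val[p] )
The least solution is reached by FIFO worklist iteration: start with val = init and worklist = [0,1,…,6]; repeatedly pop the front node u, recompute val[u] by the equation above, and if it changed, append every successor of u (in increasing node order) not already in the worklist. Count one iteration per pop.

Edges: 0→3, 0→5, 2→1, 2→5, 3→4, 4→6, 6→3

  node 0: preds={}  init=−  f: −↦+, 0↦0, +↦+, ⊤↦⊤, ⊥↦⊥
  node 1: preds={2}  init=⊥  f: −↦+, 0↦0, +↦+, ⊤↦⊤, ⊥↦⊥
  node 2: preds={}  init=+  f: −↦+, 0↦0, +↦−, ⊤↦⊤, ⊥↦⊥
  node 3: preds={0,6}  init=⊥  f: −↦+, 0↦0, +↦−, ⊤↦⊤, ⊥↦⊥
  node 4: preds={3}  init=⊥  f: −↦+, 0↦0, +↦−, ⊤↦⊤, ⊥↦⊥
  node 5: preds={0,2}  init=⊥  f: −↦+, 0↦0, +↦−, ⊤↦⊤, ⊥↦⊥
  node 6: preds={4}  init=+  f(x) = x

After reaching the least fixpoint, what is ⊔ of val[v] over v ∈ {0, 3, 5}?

⊤

Iteration log — 8 steps:
  step 1. node 0  ⊔preds=⊥  new=−  stable
  step 2. node 1  ⊔preds=+  new=+  old=⊥  +wl: 
  step 3. node 2  ⊔preds=⊥  new=+  stable
  step 4. node 3  ⊔preds=⊤  new=⊤  old=⊥  +wl: 
  step 5. node 4  ⊔preds=⊤  new=⊤  old=⊥  +wl: 
  step 6. node 5  ⊔preds=⊤  new=⊤  old=⊥  +wl: 
  step 7. node 6  ⊔preds=⊤  new=⊤  old=+  +wl: 3
  step 8. node 3  ⊔preds=⊤  new=⊤  stable

Least fixpoint reached:
  node 0: −
  node 1: +
  node 2: +
  node 3: ⊤
  node 4: ⊤
  node 5: ⊤
  node 6: ⊤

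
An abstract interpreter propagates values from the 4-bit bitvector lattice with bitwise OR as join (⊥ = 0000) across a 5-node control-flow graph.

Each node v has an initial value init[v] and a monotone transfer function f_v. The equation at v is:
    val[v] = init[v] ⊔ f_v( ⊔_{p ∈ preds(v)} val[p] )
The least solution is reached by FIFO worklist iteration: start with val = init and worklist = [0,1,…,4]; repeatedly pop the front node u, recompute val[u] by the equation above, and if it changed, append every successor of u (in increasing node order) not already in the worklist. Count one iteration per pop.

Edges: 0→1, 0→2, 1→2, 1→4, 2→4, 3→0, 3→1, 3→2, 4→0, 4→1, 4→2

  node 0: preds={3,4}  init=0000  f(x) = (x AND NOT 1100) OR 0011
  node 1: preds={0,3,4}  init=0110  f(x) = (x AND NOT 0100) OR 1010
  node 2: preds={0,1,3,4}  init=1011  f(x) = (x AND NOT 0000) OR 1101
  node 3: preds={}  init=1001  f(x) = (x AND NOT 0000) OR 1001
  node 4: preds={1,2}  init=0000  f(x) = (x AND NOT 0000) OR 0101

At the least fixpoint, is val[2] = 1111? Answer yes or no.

Worklist (8 pops):
  #1 pop 0: in=1001 → 0011 (was 0000); enqueue []
  #2 pop 1: in=1011 → 1111 (was 0110); enqueue []
  #3 pop 2: in=1111 → 1111 (was 1011); enqueue []
  #4 pop 3: in=0000 → 1001 (no change)
  #5 pop 4: in=1111 → 1111 (was 0000); enqueue [0,1,2]
  #6 pop 0: in=1111 → 0011 (no change)
  #7 pop 1: in=1111 → 1111 (no change)
  #8 pop 2: in=1111 → 1111 (no change)

Fixpoint:
  val[0] = 0011
  val[1] = 1111
  val[2] = 1111
  val[3] = 1001
  val[4] = 1111

yes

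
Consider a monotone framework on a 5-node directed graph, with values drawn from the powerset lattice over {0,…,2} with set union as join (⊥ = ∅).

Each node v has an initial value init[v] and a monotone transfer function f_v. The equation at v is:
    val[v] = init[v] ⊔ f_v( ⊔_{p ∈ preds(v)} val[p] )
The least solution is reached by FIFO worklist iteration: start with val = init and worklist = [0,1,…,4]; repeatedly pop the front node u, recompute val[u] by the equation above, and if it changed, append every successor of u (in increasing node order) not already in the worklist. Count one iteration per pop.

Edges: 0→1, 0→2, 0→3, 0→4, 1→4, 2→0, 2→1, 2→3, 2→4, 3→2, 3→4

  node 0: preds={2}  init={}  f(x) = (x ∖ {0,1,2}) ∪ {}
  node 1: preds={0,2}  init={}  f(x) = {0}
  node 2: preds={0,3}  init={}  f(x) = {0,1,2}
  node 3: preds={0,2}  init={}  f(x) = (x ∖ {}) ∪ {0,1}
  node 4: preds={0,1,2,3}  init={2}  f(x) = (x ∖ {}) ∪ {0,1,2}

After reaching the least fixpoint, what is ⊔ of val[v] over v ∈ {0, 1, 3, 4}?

{0,1,2}

Trace (8 dequeues):
  [1] u=0 | in {} | out {} | ==
  [2] u=1 | in {} | out {0} | prev {} | push {}
  [3] u=2 | in {} | out {0,1,2} | prev {} | push {0,1}
  [4] u=3 | in {0,1,2} | out {0,1,2} | prev {} | push {2}
  [5] u=4 | in {0,1,2} | out {0,1,2} | prev {2} | push {}
  [6] u=0 | in {0,1,2} | out {} | ==
  [7] u=1 | in {0,1,2} | out {0} | ==
  [8] u=2 | in {0,1,2} | out {0,1,2} | ==

Converged values:
  [0] {}
  [1] {0}
  [2] {0,1,2}
  [3] {0,1,2}
  [4] {0,1,2}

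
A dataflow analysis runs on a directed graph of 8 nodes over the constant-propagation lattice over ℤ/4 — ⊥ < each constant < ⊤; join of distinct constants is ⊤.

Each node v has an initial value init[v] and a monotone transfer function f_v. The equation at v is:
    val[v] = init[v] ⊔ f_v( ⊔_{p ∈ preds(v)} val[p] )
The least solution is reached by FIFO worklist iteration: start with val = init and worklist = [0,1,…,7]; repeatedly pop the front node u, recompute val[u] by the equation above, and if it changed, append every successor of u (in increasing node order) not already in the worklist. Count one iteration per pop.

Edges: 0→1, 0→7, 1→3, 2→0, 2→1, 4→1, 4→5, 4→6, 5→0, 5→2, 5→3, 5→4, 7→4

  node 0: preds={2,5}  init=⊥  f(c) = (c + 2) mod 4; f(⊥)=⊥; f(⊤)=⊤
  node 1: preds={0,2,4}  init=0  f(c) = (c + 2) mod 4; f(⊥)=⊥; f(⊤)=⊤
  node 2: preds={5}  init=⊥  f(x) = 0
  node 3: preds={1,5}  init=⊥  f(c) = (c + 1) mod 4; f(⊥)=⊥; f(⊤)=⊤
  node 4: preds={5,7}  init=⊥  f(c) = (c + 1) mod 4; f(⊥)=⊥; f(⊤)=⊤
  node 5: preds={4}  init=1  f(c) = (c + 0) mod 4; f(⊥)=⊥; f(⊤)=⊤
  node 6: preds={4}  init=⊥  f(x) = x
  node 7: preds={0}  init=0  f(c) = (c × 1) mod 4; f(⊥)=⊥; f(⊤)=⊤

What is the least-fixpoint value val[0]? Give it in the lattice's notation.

⊤

Worklist (14 pops):
  #1 pop 0: in=1 → 3 (was ⊥); enqueue []
  #2 pop 1: in=3 → ⊤ (was 0); enqueue []
  #3 pop 2: in=1 → 0 (was ⊥); enqueue [0,1]
  #4 pop 3: in=⊤ → ⊤ (was ⊥); enqueue []
  #5 pop 4: in=⊤ → ⊤ (was ⊥); enqueue []
  #6 pop 5: in=⊤ → ⊤ (was 1); enqueue [2,3,4]
  #7 pop 6: in=⊤ → ⊤ (was ⊥); enqueue []
  #8 pop 7: in=3 → ⊤ (was 0); enqueue []
  #9 pop 0: in=⊤ → ⊤ (was 3); enqueue [7]
  #10 pop 1: in=⊤ → ⊤ (no change)
  #11 pop 2: in=⊤ → 0 (no change)
  #12 pop 3: in=⊤ → ⊤ (no change)
  #13 pop 4: in=⊤ → ⊤ (no change)
  #14 pop 7: in=⊤ → ⊤ (no change)

Fixpoint:
  val[0] = ⊤
  val[1] = ⊤
  val[2] = 0
  val[3] = ⊤
  val[4] = ⊤
  val[5] = ⊤
  val[6] = ⊤
  val[7] = ⊤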